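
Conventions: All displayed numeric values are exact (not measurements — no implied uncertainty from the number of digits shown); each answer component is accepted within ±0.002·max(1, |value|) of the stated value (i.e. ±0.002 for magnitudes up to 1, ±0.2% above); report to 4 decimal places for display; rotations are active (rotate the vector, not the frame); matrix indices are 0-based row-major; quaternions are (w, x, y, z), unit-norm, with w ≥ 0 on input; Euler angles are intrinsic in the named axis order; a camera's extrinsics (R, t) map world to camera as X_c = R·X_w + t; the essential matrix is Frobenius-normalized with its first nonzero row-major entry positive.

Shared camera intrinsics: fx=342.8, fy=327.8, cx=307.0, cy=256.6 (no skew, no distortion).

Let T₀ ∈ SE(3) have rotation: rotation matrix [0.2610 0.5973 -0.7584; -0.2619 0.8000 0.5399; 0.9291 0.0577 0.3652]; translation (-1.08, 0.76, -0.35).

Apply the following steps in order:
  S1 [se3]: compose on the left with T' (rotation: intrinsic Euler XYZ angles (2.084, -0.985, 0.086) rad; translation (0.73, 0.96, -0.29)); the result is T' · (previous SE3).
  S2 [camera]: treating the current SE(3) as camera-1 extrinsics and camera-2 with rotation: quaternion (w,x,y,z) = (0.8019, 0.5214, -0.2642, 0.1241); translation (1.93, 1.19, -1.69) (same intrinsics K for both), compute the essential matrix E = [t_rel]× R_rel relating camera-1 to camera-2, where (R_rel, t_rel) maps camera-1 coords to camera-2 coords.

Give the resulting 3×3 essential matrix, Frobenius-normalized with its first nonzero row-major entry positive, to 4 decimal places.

after S1 (compose_se3): R=[-0.6180 0.2429 -0.7477; -0.5355 -0.8264 0.1742; -0.5756 0.5080 0.6408], t=(0.3907, 1.6309, 0.8508)
after S2 (essential): [0.0912 0.3597 -0.0820; -0.2608 -0.5303 0.1039; -0.6444 0.2402 -0.1500]

matrix = [0.0912 0.3597 -0.0820; -0.2608 -0.5303 0.1039; -0.6444 0.2402 -0.1500]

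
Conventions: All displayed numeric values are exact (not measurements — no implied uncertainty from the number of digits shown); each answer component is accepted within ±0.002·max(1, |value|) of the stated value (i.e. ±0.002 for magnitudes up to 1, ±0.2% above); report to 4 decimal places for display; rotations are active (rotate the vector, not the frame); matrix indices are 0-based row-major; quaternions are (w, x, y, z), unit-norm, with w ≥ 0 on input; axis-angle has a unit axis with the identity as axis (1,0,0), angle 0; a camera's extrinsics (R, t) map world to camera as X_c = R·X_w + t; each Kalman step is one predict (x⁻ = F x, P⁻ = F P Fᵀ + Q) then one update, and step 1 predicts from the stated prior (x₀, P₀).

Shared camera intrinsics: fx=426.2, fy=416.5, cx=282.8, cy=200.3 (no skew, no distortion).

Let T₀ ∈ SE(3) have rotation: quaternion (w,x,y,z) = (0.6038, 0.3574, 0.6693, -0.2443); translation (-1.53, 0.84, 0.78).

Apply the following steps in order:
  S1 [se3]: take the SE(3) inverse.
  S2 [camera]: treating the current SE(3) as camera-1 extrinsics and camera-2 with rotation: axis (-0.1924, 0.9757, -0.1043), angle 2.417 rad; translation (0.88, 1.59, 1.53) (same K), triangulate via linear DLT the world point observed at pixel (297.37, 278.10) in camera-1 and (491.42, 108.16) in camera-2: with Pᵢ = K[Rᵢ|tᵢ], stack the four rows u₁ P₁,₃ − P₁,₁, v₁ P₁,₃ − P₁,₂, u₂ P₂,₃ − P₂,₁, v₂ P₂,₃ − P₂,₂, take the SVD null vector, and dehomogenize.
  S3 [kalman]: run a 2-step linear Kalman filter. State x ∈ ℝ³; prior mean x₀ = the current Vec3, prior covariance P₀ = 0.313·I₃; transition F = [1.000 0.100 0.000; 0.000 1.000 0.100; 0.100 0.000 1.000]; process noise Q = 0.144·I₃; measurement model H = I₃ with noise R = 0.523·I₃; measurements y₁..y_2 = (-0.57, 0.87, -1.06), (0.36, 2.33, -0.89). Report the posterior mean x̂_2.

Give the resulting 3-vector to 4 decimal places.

after S1 (invert_se3): R=[-0.0153 0.1834 -0.9829; 0.7735 0.6251 0.1046; 0.6337 -0.7587 -0.1514], t=(0.5891, 0.5767, 1.7249)
after S2 (triangulate): (1.2560, -1.4372, 0.1870)
after S3 (kf_track): (0.3708, 0.7366, -0.4852)

result = (0.3708, 0.7366, -0.4852)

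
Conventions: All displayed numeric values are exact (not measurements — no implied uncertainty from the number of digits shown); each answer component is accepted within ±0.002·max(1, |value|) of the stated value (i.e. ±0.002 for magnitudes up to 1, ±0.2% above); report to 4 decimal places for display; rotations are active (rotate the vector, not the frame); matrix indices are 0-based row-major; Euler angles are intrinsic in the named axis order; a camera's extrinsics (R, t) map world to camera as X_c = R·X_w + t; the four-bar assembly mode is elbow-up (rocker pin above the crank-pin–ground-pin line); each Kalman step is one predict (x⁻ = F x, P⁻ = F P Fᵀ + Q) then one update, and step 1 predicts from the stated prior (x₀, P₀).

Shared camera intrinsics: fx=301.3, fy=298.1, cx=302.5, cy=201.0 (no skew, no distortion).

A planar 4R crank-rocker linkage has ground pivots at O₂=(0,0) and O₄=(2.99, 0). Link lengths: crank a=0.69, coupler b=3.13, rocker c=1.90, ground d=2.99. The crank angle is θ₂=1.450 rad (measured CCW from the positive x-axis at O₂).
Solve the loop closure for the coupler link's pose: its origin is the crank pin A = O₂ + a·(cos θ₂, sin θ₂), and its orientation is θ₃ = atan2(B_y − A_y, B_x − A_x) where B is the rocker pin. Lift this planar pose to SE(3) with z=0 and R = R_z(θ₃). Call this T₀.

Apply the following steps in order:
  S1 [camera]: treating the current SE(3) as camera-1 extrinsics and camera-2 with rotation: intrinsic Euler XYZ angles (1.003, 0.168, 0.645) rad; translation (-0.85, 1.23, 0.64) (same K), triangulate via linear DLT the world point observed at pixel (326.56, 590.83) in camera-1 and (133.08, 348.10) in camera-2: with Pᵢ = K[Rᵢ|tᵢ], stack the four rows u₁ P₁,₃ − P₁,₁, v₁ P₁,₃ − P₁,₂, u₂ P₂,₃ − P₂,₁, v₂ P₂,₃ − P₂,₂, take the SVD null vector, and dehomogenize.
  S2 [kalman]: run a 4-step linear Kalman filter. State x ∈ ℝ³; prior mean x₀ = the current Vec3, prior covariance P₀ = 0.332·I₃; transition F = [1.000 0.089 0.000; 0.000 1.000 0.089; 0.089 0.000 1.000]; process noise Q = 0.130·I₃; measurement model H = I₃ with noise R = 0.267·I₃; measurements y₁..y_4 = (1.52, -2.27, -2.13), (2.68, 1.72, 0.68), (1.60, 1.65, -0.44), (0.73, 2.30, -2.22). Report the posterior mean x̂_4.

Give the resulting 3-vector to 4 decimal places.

result = (1.2798, 1.5791, -1.0914)

source (fourbar_fk): coupler pose = R=[0.9216 -0.3881 0.0000; 0.3881 0.9216 0.0000; 0.0000 0.0000 1.0000], t=(0.0831, 0.6850, 0.0000)
after S1 (triangulate): (0.1593, 0.4148, 0.8634)
after S2 (kf_track): (1.2798, 1.5791, -1.0914)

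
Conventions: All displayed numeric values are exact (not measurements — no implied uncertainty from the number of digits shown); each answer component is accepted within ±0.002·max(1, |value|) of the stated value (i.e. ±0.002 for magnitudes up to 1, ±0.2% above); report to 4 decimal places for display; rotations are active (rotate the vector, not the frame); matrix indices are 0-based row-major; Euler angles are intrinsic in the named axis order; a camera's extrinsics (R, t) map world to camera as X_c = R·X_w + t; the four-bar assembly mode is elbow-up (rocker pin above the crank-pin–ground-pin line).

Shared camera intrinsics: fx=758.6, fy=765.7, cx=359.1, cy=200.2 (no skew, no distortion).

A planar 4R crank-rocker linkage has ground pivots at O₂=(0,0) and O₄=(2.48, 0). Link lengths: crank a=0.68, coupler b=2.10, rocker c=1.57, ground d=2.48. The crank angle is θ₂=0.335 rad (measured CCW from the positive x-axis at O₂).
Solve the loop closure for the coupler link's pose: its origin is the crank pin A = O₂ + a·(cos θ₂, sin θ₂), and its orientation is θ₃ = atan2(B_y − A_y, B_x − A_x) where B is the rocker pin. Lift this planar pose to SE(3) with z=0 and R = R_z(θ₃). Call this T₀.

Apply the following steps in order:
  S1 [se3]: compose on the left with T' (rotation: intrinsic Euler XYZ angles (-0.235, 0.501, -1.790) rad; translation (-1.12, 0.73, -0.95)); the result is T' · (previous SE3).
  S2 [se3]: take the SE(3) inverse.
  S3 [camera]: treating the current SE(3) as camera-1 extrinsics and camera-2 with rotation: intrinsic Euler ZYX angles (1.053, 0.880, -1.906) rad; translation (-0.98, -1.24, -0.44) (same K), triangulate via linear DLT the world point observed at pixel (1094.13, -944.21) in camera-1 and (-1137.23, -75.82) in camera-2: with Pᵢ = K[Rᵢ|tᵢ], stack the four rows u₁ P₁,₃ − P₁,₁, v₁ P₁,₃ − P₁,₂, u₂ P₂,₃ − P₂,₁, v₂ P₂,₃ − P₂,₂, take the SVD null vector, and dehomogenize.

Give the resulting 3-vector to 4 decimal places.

source (fourbar_fk): coupler pose = R=[0.7732 -0.6342 0.0000; 0.6342 0.7732 0.0000; 0.0000 0.0000 1.0000], t=(0.6422, 0.2236, 0.0000)
after S1 (compose_se3): R=[0.3955 0.7829 0.4803; -0.9185 0.3387 0.2042; -0.0028 -0.5219 0.8530], t=(-1.0511, 0.0643, -0.8294)
after S2 (invert_se3): R=[0.3955 -0.9185 -0.0028; 0.7829 0.3387 -0.5219; 0.4803 0.2042 0.8530], t=(0.4725, 0.3682, 1.1992)
after S3 (triangulate): (-1.4659, -1.5480, 1.3761)

result = (-1.4659, -1.5480, 1.3761)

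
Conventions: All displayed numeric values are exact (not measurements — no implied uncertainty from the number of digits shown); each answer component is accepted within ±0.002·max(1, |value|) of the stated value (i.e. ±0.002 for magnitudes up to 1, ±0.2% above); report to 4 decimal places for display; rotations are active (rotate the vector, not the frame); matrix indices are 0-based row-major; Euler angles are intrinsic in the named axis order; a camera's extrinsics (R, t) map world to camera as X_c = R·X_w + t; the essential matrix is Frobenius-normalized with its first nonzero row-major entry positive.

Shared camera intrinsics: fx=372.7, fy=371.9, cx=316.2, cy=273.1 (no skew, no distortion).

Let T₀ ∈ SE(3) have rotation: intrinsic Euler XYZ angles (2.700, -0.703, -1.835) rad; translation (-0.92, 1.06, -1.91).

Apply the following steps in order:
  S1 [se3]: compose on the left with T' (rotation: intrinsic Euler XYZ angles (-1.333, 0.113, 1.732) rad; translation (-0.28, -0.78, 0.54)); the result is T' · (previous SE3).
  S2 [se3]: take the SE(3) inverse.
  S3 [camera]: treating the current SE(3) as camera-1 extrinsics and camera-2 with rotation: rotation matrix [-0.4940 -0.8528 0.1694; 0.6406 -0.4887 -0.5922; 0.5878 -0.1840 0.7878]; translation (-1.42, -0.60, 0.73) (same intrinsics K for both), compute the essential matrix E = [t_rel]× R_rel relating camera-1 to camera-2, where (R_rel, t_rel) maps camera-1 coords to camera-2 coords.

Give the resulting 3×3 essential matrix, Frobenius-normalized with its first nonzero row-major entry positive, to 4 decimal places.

matrix = [0.3209 -0.0847 -0.3193; 0.4189 0.5034 -0.1160; -0.1822 0.4232 0.3651]

after S1 (compose_se3): R=[-0.9242 -0.1636 0.3451; -0.2343 -0.4706 -0.8507; 0.3016 -0.8671 0.3966], t=(-1.3882, -2.7799, 1.1647)
after S2 (invert_se3): R=[-0.9242 -0.2343 0.3016; -0.1636 -0.4706 -0.8671; 0.3451 -0.8507 0.3966], t=(-2.2857, -0.5255, -2.3476)
after S3 (essential): [0.3209 -0.0847 -0.3193; 0.4189 0.5034 -0.1160; -0.1822 0.4232 0.3651]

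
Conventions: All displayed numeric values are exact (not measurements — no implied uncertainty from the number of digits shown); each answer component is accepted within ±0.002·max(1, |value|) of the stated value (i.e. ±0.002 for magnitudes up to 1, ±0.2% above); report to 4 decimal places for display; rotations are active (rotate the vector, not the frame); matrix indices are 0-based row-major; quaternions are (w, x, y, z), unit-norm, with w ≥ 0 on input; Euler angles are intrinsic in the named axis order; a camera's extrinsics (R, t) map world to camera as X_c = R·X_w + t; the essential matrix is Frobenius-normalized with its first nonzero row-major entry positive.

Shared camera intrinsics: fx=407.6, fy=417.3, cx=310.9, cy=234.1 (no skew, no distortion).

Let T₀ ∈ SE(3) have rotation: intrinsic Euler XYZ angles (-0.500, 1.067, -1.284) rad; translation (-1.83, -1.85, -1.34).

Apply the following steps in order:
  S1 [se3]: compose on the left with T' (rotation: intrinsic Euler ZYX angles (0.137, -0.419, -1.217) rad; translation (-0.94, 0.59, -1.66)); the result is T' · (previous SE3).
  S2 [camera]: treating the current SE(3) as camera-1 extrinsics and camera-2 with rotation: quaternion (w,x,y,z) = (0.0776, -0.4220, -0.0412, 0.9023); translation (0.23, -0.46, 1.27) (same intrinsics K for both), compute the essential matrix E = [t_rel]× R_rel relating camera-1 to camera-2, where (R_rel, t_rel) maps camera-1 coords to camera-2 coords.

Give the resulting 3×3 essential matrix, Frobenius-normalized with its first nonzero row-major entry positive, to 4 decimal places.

matrix = [0.2525 -0.4985 0.0200; 0.0001 0.1088 -0.6809; 0.2037 -0.3703 -0.1827]

after S1 (compose_se3): R=[-0.2590 0.6016 0.7556; -0.1421 -0.7975 0.5863; 0.9554 0.0445 0.2921], t=(-2.8491, -1.5891, -1.2433)
after S2 (essential): [0.2525 -0.4985 0.0200; 0.0001 0.1088 -0.6809; 0.2037 -0.3703 -0.1827]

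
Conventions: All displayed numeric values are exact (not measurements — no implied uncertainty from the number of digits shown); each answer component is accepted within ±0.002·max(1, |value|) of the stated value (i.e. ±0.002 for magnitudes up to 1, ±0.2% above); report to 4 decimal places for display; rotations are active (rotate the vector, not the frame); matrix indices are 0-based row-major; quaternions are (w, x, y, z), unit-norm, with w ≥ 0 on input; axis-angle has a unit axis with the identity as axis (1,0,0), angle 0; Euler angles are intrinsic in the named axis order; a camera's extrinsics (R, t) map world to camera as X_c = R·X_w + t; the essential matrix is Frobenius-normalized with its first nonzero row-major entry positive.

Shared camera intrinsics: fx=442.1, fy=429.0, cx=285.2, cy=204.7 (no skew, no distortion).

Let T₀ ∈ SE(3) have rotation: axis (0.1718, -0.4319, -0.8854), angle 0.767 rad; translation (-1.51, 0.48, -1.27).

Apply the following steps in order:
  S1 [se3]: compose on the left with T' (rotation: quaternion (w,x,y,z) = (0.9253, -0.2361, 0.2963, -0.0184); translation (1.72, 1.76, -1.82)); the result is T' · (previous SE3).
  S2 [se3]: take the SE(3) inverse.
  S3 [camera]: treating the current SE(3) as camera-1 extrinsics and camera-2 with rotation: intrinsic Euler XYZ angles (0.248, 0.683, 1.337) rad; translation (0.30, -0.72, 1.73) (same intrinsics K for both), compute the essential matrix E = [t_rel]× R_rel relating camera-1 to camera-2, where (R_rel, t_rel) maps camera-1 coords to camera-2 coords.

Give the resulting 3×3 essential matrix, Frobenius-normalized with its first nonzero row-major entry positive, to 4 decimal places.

matrix = [0.2149 0.2320 0.1407; -0.0568 0.1706 -0.6750; 0.3846 0.4927 0.0388]

after S1 (compose_se3): R=[0.8104 0.5333 0.2426; -0.5811 0.6788 0.4490; 0.0748 -0.5048 0.8600], t=(-0.2820, 1.9078, -2.1256)
after S2 (invert_se3): R=[0.8104 -0.5811 0.0748; 0.5333 0.6788 -0.5048; 0.2426 0.4490 0.8600], t=(1.4962, -2.2175, 1.0398)
after S3 (essential): [0.2149 0.2320 0.1407; -0.0568 0.1706 -0.6750; 0.3846 0.4927 0.0388]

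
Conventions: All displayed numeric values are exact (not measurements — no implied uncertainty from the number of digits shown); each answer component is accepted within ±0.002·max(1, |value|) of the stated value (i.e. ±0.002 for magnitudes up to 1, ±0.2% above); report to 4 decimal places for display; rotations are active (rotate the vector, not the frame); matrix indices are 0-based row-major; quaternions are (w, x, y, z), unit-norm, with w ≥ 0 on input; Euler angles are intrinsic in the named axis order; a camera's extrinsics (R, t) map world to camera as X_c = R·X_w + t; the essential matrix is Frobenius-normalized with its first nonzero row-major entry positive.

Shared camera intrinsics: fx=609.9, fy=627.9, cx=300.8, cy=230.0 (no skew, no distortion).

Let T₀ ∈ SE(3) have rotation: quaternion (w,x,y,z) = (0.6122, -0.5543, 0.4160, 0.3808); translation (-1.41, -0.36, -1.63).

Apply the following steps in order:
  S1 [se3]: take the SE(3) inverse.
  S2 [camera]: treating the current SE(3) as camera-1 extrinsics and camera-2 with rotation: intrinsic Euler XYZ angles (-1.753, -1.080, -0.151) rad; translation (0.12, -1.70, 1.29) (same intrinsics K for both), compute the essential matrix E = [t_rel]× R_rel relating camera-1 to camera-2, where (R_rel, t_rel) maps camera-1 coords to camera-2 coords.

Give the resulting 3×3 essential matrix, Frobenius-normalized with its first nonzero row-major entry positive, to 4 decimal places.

after S1 (invert_se3): R=[0.3639 0.0051 -0.9314; -0.9273 0.0956 -0.3618; 0.0872 0.9954 0.0395], t=(-1.0032, -1.8629, 0.5456)
after S2 (essential): [0.0106 -0.3358 -0.6045; -0.2907 0.0242 -0.1701; -0.5997 0.2124 -0.0544]

matrix = [0.0106 -0.3358 -0.6045; -0.2907 0.0242 -0.1701; -0.5997 0.2124 -0.0544]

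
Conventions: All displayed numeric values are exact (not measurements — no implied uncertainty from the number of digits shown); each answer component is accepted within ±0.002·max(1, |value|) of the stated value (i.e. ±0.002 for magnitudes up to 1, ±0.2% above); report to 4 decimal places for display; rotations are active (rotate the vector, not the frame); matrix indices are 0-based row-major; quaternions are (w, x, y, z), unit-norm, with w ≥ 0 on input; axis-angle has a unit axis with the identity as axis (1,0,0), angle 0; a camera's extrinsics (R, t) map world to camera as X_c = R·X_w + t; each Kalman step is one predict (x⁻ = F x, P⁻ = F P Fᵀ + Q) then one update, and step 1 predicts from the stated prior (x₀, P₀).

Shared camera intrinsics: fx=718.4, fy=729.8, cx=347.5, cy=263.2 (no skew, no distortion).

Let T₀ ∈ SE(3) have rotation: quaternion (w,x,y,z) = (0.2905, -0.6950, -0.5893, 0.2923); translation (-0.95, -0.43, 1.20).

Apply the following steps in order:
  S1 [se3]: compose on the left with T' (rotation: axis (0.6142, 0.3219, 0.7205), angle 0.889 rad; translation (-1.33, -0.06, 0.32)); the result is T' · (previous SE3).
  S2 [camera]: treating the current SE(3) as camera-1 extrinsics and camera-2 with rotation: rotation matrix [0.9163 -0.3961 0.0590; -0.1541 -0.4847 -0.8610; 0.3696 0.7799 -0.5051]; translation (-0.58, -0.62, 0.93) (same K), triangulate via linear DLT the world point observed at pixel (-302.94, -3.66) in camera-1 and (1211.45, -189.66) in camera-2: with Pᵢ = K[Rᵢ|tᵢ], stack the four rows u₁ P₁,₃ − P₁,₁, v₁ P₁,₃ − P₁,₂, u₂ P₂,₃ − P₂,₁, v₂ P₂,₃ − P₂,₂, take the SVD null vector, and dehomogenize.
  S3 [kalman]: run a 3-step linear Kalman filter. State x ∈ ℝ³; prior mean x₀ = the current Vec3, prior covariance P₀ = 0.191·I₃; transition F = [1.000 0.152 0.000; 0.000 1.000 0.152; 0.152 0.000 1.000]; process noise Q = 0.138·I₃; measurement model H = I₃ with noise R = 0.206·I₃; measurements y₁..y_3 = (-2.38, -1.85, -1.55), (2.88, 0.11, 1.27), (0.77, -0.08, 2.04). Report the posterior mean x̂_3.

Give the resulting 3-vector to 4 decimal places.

result = (0.9438, -0.2332, 1.3705)

after S1 (compose_se3): R=[-0.4036 0.2568 -0.8781; 0.7712 0.6119 -0.1756; 0.4922 -0.7481 -0.4450], t=(-1.3558, -1.4177, 1.1466)
after S2 (triangulate): (1.3425, -0.7734, 0.0500)
after S3 (kf_track): (0.9438, -0.2332, 1.3705)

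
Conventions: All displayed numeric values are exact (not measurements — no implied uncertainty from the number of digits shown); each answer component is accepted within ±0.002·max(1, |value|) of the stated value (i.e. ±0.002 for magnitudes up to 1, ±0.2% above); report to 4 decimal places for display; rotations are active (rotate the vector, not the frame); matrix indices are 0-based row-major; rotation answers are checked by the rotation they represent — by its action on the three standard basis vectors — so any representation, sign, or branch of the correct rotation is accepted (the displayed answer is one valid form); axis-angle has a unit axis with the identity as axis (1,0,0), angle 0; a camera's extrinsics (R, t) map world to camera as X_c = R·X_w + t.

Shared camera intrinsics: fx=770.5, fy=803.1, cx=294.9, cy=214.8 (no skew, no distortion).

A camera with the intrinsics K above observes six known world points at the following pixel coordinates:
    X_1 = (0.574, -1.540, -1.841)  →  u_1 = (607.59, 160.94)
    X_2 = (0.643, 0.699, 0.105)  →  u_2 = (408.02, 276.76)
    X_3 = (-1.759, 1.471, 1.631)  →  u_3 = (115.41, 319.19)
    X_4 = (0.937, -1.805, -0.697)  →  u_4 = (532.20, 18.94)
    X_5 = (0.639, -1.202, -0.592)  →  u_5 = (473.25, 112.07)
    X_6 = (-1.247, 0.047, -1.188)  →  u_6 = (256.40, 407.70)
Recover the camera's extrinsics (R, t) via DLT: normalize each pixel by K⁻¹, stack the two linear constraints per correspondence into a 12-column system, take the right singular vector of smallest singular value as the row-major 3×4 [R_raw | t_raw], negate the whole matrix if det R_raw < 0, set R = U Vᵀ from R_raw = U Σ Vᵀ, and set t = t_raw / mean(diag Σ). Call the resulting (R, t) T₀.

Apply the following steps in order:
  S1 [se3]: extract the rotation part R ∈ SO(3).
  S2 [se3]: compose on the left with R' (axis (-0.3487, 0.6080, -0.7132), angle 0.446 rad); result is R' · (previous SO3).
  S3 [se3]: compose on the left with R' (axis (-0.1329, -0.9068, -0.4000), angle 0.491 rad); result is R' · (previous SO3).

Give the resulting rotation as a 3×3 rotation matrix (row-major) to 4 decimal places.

rotation (matrix) = ((0.5928, 0.3891, -0.7051), (-0.6402, 0.7589, -0.1195), (0.4886, 0.5222, 0.6990))

source (pnp_recover): camera pose = R=[0.9151 0.0421 -0.4011; -0.2648 0.8127 -0.5191; 0.3041 0.5812 0.7548], t=(0.4200, 0.1800, 6.1005)
after S1 (rot_of_se3): [0.9151 0.0421 -0.4011; -0.2648 0.8127 -0.5191; 0.3041 0.5812 0.7548]
after S2 (compose_so3): [0.8476 0.4382 -0.2992; -0.5162 0.8115 -0.2739; 0.1228 0.3866 0.9140]
after S3 (compose_so3): [0.5928 0.3891 -0.7051; -0.6402 0.7589 -0.1195; 0.4886 0.5222 0.6990]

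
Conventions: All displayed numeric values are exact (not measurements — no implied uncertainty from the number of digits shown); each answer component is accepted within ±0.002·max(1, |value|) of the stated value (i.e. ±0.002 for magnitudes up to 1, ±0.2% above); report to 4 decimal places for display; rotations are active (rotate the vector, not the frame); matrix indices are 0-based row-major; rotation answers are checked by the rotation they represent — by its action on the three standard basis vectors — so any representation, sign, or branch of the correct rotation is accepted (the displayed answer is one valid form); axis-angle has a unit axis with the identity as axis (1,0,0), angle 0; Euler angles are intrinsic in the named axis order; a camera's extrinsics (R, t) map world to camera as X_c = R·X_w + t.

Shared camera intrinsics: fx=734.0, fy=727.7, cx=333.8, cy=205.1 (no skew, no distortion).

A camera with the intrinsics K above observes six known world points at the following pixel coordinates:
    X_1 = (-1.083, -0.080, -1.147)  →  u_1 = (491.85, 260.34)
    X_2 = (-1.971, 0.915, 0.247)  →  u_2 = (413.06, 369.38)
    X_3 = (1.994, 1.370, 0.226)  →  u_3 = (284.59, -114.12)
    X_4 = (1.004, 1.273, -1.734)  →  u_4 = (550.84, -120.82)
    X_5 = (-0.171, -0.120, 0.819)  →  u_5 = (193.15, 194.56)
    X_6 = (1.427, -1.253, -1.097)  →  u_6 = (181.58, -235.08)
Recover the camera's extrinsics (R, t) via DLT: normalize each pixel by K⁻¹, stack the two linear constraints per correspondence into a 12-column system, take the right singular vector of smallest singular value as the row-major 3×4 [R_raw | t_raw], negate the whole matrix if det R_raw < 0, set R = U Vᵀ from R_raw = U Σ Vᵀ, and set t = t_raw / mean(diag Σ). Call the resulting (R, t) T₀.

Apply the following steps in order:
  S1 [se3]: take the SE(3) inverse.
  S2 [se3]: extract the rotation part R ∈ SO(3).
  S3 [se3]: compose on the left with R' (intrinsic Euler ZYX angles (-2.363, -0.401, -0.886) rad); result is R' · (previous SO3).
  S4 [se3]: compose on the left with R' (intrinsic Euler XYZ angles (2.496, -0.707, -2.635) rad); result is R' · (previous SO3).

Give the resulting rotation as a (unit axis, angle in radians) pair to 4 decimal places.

source (pnp_recover): camera pose = R=[-0.3200 0.5464 -0.7740; -0.9470 -0.2101 0.2432; -0.0297 0.8107 0.5847], t=(-0.3300, -0.4600, 4.7001)
after S1 (invert_se3): R=[-0.3200 -0.9470 -0.0297; 0.5464 -0.2101 0.8107; -0.7740 0.2432 0.5847], t=(-0.4017, -3.7268, -2.8915)
after S2 (rot_of_se3): [-0.3200 -0.9470 -0.0297; 0.5464 -0.2101 0.8107; -0.7740 0.2432 0.5847]
after S3 (compose_so3): [-0.2222 0.7476 0.6259; 0.1374 0.6595 -0.7390; -0.9653 -0.0782 -0.2492]
after S4 (compose_so3): [0.8254 -0.2029 -0.5268; 0.3494 0.9166 0.1945; 0.4434 -0.3446 0.8274]

rotation (axis_angle) = ((-0.4348, -0.7826, 0.4455), 0.6686)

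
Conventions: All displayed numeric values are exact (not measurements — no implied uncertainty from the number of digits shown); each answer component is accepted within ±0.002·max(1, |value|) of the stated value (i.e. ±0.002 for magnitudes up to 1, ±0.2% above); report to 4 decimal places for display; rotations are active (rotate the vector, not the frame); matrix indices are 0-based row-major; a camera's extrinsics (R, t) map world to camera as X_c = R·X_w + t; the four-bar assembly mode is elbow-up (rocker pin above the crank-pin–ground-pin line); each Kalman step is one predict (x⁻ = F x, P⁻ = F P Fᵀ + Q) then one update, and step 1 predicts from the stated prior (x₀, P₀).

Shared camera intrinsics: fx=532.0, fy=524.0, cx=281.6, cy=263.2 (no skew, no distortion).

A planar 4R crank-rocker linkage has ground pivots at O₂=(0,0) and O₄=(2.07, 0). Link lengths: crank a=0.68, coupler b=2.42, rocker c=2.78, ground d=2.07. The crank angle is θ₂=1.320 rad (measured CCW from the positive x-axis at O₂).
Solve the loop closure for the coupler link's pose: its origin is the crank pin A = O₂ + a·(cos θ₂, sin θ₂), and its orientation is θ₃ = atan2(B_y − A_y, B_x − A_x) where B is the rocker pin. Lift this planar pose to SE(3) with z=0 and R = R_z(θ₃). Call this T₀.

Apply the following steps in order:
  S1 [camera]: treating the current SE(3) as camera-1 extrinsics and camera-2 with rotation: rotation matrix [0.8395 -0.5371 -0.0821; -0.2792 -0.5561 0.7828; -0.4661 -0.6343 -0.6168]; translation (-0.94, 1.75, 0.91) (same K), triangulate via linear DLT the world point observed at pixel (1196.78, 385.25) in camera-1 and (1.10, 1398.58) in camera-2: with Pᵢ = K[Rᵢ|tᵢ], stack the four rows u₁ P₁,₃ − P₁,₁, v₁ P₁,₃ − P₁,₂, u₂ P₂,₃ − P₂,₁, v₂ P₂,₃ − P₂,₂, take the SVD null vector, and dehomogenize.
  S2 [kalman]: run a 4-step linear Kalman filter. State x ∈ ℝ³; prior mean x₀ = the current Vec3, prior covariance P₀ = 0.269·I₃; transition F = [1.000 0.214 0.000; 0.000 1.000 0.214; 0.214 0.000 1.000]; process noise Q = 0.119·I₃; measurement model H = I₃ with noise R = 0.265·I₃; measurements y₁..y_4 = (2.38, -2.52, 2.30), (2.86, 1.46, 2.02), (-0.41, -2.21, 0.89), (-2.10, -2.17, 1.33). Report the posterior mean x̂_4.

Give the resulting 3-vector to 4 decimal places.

result = (-0.8517, -1.4725, 1.3564)

source (fourbar_fk): coupler pose = R=[0.5303 -0.8478 0.0000; 0.8478 0.5303 0.0000; 0.0000 0.0000 1.0000], t=(0.1688, 0.6587, 0.0000)
after S1 (triangulate): (-0.1263, -0.8338, 0.4701)
after S2 (kf_track): (-0.8517, -1.4725, 1.3564)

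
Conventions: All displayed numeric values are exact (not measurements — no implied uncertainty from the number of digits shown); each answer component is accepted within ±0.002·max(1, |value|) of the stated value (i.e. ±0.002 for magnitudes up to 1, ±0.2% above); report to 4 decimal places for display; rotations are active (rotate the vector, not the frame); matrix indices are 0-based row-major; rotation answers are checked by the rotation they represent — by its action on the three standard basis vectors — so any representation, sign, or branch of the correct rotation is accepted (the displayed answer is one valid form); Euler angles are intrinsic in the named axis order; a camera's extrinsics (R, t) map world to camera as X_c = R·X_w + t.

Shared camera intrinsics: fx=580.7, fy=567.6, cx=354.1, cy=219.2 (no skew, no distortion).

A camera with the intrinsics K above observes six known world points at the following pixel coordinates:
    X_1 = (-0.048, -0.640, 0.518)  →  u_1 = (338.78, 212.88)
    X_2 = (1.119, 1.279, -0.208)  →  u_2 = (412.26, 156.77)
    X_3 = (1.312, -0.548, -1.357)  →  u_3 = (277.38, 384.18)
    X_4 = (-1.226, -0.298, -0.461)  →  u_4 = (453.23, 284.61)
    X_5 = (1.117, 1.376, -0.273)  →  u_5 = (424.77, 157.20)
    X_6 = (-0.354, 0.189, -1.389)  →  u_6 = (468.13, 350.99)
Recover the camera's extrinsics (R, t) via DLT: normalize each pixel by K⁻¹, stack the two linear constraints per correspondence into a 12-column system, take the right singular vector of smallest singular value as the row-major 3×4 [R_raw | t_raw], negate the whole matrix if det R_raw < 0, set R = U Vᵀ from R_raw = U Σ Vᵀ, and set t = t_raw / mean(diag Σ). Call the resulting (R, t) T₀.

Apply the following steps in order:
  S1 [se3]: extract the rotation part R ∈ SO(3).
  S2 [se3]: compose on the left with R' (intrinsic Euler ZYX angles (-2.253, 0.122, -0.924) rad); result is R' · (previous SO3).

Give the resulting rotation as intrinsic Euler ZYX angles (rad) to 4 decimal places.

source (pnp_recover): camera pose = R=[-0.7172 0.6516 -0.2472; -0.1188 -0.4638 -0.8779; -0.6867 -0.6002 0.4101], t=(0.3400, 0.0800, 5.8395)
after S1 (rot_of_se3): [-0.7172 0.6516 -0.2472; -0.1188 -0.4638 -0.8779; -0.6867 -0.6002 0.4101]
after S2 (compose_so3): [-0.0076 -0.9972 -0.0747; 0.9733 -0.0245 0.2281; -0.2293 -0.0709 0.9708]

rotation (euler_zyx) = (1.5786, 0.2314, -0.0729)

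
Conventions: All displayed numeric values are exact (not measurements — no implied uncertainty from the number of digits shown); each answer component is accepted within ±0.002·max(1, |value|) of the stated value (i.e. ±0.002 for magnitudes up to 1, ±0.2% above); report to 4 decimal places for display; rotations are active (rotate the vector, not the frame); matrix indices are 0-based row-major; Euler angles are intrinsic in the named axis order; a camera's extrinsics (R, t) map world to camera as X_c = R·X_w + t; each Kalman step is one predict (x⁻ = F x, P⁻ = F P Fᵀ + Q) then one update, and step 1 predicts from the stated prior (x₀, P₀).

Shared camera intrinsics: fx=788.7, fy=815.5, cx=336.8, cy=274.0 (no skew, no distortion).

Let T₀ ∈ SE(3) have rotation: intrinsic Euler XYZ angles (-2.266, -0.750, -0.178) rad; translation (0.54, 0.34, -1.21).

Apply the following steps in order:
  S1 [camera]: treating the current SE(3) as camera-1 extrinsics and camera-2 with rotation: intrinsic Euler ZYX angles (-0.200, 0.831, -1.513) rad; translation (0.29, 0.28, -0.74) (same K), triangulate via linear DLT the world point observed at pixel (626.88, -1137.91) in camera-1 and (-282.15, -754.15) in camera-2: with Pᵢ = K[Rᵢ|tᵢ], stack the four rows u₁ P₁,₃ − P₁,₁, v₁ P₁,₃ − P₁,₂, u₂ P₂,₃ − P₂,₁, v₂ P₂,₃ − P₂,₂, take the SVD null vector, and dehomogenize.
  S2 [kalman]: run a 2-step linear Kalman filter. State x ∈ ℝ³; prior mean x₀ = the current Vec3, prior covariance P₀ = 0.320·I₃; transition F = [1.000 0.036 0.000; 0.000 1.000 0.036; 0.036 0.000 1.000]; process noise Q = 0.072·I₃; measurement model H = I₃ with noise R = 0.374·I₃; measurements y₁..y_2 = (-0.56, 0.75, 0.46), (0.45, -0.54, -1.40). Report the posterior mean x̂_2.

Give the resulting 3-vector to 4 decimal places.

after S1 (triangulate): (-1.9318, -0.7683, -1.8650)
after S2 (kf_track): (-0.5367, -0.2270, -0.9976)

result = (-0.5367, -0.2270, -0.9976)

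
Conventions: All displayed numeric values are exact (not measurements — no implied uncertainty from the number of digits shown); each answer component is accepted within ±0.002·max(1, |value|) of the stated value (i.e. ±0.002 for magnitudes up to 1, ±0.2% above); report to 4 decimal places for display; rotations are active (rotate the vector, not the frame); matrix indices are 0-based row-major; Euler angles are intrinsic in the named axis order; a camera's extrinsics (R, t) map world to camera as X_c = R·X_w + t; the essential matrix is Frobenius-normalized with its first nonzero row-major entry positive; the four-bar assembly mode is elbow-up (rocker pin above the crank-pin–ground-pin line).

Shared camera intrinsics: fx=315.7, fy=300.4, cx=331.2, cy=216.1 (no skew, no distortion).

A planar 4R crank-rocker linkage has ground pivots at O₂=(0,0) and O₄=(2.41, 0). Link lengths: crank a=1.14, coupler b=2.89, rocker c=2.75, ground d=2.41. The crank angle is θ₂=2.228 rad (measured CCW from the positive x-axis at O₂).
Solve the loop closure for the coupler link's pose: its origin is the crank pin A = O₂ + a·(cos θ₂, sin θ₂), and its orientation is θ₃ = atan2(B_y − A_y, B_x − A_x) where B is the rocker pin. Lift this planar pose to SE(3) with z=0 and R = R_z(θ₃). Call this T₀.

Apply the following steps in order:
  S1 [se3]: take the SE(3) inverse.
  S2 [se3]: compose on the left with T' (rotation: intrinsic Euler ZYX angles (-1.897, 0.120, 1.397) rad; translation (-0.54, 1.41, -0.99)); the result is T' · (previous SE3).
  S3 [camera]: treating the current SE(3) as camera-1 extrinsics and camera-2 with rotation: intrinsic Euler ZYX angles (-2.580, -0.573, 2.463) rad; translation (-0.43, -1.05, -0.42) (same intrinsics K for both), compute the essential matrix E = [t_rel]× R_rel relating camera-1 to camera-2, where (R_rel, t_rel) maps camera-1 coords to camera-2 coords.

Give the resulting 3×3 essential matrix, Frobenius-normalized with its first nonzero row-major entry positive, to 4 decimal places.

source (fourbar_fk): coupler pose = R=[0.8008 -0.5989 0.0000; 0.5989 0.8008 0.0000; 0.0000 0.0000 1.0000], t=(-0.6964, 0.9025, 0.0000)
after S1 (invert_se3): R=[0.8008 0.5989 0.0000; -0.5989 0.8008 0.0000; 0.0000 0.0000 1.0000], t=(0.0171, -1.1399, 0.0000)
after S2 (compose_se3): R=[-0.3302 -0.0896 -0.9396; -0.6530 -0.6971 0.2960; -0.6815 0.7114 0.1717], t=(-0.6891, 1.5844, -2.1067)
after S3 (essential): [0.3013 -0.3682 -0.5139; 0.3933 0.2567 0.1432; -0.4769 -0.1968 -0.0473]

matrix = [0.3013 -0.3682 -0.5139; 0.3933 0.2567 0.1432; -0.4769 -0.1968 -0.0473]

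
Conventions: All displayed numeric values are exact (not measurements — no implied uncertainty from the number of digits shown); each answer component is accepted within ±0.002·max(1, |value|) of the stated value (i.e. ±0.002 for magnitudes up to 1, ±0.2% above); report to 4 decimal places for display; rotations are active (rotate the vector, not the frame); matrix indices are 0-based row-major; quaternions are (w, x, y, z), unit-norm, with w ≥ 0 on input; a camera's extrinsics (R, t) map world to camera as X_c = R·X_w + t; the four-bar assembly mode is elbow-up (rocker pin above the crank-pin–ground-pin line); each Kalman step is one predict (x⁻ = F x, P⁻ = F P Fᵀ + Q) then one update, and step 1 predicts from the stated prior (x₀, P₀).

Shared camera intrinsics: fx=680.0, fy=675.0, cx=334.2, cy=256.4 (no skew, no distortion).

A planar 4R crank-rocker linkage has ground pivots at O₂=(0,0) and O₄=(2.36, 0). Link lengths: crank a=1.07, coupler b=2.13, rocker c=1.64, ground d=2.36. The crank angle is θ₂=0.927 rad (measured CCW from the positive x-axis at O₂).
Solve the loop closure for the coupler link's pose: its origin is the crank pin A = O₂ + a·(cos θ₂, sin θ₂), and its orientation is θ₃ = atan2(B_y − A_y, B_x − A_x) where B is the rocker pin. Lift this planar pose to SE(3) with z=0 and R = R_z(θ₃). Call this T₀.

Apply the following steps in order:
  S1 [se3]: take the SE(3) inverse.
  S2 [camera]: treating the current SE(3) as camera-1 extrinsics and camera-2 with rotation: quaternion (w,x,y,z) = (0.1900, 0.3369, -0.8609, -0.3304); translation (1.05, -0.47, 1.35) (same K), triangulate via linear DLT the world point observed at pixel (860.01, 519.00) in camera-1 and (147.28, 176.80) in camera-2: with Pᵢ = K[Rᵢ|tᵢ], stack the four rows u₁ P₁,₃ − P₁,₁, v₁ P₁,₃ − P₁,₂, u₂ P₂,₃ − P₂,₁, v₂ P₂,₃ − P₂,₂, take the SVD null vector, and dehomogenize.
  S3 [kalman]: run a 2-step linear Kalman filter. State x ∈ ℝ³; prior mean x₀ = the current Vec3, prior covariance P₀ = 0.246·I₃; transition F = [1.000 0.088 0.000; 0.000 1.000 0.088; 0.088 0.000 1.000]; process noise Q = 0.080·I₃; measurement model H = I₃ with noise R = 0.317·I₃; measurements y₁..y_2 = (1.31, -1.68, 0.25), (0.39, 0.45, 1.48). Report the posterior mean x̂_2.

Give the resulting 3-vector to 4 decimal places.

result = (0.8401, 0.0925, 0.9306)

source (fourbar_fk): coupler pose = R=[0.9339 -0.3575 0.0000; 0.3575 0.9339 0.0000; 0.0000 0.0000 1.0000], t=(0.6423, 0.8558, 0.0000)
after S1 (invert_se3): R=[0.9339 0.3575 0.0000; -0.3575 0.9339 0.0000; 0.0000 0.0000 1.0000], t=(-0.9058, -0.5696, 0.0000)
after S2 (triangulate): (0.9838, 1.2306, 0.5858)
after S3 (kf_track): (0.8401, 0.0925, 0.9306)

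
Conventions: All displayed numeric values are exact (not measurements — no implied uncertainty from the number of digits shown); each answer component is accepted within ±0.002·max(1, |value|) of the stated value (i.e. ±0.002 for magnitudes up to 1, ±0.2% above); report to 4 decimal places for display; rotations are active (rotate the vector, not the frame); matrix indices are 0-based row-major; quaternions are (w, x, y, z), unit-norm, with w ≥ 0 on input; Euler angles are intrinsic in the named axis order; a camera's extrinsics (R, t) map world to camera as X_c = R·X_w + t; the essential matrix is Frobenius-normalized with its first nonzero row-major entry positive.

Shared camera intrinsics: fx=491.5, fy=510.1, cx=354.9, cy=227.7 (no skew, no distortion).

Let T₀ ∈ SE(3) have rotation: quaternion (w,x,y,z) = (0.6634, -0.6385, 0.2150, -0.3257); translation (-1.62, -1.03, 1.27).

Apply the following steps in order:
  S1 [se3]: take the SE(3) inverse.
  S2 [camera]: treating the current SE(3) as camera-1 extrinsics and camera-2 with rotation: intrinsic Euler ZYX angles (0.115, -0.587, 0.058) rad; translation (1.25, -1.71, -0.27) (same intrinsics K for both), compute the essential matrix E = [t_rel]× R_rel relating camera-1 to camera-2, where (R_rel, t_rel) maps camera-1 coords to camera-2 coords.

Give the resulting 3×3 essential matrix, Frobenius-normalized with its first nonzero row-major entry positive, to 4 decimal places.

matrix = [0.3416 -0.5119 0.3174; -0.0434 0.1297 -0.0558; -0.5129 -0.4479 -0.1868]

after S1 (invert_se3): R=[0.6954 -0.7066 0.1306; 0.1576 -0.0274 -0.9871; 0.7011 0.7070 0.0923], t=(0.2328, 1.4807, 1.7469)
after S2 (essential): [0.3416 -0.5119 0.3174; -0.0434 0.1297 -0.0558; -0.5129 -0.4479 -0.1868]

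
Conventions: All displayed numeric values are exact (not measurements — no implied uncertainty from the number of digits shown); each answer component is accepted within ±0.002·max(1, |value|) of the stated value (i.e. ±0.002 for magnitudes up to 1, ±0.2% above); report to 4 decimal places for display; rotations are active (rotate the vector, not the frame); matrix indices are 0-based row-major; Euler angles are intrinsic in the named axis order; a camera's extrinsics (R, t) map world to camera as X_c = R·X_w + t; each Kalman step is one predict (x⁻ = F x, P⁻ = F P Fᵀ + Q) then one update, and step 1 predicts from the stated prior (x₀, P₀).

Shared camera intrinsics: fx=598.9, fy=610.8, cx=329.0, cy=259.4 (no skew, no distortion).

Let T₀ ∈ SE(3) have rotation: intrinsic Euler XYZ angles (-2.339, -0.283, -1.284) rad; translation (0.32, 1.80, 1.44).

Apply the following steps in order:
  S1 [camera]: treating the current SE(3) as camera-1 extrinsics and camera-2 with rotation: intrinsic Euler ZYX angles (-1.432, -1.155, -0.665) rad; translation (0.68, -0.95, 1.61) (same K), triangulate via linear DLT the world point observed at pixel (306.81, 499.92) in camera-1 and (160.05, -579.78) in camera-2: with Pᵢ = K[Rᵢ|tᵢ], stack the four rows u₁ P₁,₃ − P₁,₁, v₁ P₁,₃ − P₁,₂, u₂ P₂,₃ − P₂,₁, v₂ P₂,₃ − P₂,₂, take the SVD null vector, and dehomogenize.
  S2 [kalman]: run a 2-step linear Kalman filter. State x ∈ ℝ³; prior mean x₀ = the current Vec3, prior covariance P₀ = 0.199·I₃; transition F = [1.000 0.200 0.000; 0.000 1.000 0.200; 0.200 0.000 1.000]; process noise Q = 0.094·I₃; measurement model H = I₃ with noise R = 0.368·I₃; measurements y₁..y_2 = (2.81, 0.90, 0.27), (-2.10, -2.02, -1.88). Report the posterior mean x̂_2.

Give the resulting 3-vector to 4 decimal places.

after S1 (triangulate): (-0.6483, -0.5002, -0.8931)
after S2 (kf_track): (-0.4698, -0.9663, -1.0505)

result = (-0.4698, -0.9663, -1.0505)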